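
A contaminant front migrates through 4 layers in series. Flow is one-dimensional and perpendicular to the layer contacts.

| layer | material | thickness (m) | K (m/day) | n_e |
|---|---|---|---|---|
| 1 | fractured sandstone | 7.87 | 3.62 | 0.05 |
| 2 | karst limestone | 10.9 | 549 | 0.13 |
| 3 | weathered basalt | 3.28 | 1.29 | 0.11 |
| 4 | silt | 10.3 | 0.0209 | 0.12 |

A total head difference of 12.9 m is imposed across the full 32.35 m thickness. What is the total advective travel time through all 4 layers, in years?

With flow normal to the layers, continuity requires the same specific discharge q through every layer.
Σ(b_i/K_i) = 7.87/3.62 + 10.9/549 + 3.28/1.29 + 10.3/0.0209 = 497.6 d.
q = Δh / Σ(b_i/K_i) = 12.9 / 497.6 = 0.02593 m/day.
In each layer the seepage velocity is v_i = q/n_i, so the layer transit time is t_i = b_i·n_i / q:
  layer 1 (fractured sandstone): t_1 = 7.87 × 0.05 / 0.02593 = 15.18 d
  layer 2 (karst limestone): t_2 = 10.9 × 0.13 / 0.02593 = 54.65 d
  layer 3 (weathered basalt): t_3 = 3.28 × 0.11 / 0.02593 = 13.92 d
  layer 4 (silt): t_4 = 10.3 × 0.12 / 0.02593 = 47.67 d
Total t = Σ t_i = 131.4 days = 0.3598 years.

0.360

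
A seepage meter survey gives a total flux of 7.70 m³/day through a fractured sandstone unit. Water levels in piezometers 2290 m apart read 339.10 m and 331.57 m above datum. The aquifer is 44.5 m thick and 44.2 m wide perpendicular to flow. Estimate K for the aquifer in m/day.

Cross-sectional area A = 44.2 × 44.5 = 1967 m².
Hydraulic gradient i = (339.10 − 331.57) / 2290 = 7.53 / 2290 = 0.003288.
From Q = K·A·i, K = Q / (A·i) = 7.70 / (1967 × 0.003288) = 1.191 m/day.

1.19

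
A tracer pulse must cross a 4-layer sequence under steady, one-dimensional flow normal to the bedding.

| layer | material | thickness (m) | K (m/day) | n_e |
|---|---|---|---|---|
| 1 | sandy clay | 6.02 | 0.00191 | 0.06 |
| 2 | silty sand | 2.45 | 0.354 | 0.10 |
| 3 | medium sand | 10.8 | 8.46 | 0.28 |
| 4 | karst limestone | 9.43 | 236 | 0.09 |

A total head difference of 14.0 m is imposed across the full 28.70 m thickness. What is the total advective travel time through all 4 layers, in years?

With flow normal to the layers, continuity requires the same specific discharge q through every layer.
Σ(b_i/K_i) = 6.02/0.00191 + 2.45/0.354 + 10.8/8.46 + 9.43/236 = 3160 d.
q = Δh / Σ(b_i/K_i) = 14.0 / 3160 = 0.004430 m/day.
In each layer the seepage velocity is v_i = q/n_i, so the layer transit time is t_i = b_i·n_i / q:
  layer 1 (sandy clay): t_1 = 6.02 × 0.06 / 0.004430 = 81.53 d
  layer 2 (silty sand): t_2 = 2.45 × 0.10 / 0.004430 = 55.30 d
  layer 3 (medium sand): t_3 = 10.8 × 0.28 / 0.004430 = 682.6 d
  layer 4 (karst limestone): t_4 = 9.43 × 0.09 / 0.004430 = 191.6 d
Total t = Σ t_i = 1011 days = 2.768 years.

2.77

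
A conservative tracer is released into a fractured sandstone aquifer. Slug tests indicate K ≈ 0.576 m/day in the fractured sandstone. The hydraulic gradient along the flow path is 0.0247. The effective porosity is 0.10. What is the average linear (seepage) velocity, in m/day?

Hydraulic gradient i = 0.0247.
Darcy flux q = K · i = 0.5760 × 0.02470 = 0.01423 m/day.
Seepage velocity v = q / n_e = 0.01423 / 0.10 = 0.1423 m/day.

0.142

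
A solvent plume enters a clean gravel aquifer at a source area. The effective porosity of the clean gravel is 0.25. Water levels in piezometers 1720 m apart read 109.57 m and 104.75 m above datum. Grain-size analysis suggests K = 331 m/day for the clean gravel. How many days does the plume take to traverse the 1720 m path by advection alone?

464

Hydraulic gradient i = (109.57 − 104.75) / 1720 = 4.82 / 1720 = 0.002802.
Darcy flux q = K · i = 331.0 × 0.002802 = 0.9276 m/day.
Seepage velocity v = q / n_e = 0.9276 / 0.25 = 3.710 m/day.
Travel time t = L / v = 1720 / 3.710 = 463.6 days.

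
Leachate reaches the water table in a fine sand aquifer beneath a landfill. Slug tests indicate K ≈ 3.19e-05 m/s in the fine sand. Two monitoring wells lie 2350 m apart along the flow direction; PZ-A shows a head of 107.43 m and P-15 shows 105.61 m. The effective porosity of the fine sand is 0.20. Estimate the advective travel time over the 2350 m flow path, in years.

603

Convert K: 3.19e-05 m/s × 86400 = 2.756 m/day.
Hydraulic gradient i = (107.43 − 105.61) / 2350 = 1.82 / 2350 = 0.0007745.
Darcy flux q = K · i = 2.756 × 0.0007745 = 0.002135 m/day.
Seepage velocity v = q / n_e = 0.002135 / 0.20 = 0.01067 m/day.
Travel time t = L / v = 2350 / 0.01067 = 2.202e+05 days = 602.8 years.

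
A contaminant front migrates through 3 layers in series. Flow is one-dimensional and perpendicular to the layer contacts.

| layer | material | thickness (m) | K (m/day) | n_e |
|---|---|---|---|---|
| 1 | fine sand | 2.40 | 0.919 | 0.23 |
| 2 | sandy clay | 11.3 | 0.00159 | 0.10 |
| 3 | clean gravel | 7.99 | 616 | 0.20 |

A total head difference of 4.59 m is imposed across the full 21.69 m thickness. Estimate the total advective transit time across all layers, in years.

With flow normal to the layers, continuity requires the same specific discharge q through every layer.
Σ(b_i/K_i) = 2.40/0.919 + 11.3/0.00159 + 7.99/616 = 7110 d.
q = Δh / Σ(b_i/K_i) = 4.59 / 7110 = 0.0006456 m/day.
In each layer the seepage velocity is v_i = q/n_i, so the layer transit time is t_i = b_i·n_i / q:
  layer 1 (fine sand): t_1 = 2.40 × 0.23 / 0.0006456 = 855.0 d
  layer 2 (sandy clay): t_2 = 11.3 × 0.10 / 0.0006456 = 1750 d
  layer 3 (clean gravel): t_3 = 7.99 × 0.20 / 0.0006456 = 2475 d
Total t = Σ t_i = 5080 days = 13.91 years.

13.9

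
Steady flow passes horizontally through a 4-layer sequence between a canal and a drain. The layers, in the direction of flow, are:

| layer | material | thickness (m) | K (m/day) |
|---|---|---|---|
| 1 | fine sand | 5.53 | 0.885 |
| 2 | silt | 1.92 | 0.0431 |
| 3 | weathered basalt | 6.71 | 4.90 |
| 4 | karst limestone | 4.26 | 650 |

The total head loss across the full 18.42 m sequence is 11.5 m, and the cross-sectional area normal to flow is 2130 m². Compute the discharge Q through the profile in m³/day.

470

Flow is perpendicular to layering, so the layers act in series and the equivalent K is the thickness-weighted harmonic mean.
Total thickness L = 5.53 + 1.92 + 6.71 + 4.26 = 18.42 m.
Σ(b_i/K_i) = 5.53/0.885 + 1.92/0.0431 + 6.71/4.90 + 4.26/650 = 52.17 d.
K_eq = L / Σ(b_i/K_i) = 18.42 / 52.17 = 0.3531 m/day.
Q = K_eq · A · (Δh/L) = 0.3531 × 2130 × (11.5/18.42) = 469.5 m³/day.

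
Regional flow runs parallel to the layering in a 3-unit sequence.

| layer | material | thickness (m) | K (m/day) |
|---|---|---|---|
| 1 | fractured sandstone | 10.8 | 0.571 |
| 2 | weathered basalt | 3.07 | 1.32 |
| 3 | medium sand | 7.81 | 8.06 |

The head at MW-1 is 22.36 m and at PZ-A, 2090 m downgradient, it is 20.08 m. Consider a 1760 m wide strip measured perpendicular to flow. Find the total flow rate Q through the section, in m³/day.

140

Flow is parallel to layering, so each bed carries its own Darcy discharge and the transmissivities add.
Σ(K_i·b_i) = 0.571×10.8 + 1.32×3.07 + 8.06×7.81 = 73.17 m²/day.
Hydraulic gradient i = (22.36 − 20.08) / 2090 = 2.28 / 2090 = 0.001091.
Q = Σ(K_i·b_i) · W · i = 73.17 × 1760 × 0.001091 = 140.5 m³/day.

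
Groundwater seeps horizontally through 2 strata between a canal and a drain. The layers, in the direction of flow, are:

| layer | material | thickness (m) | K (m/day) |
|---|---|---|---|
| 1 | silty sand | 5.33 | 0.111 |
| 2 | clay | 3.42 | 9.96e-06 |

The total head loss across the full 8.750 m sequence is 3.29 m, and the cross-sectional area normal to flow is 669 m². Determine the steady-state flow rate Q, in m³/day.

Flow is perpendicular to layering, so the layers act in series and the equivalent K is the thickness-weighted harmonic mean.
Total thickness L = 5.33 + 3.42 = 8.750 m.
Σ(b_i/K_i) = 5.33/0.111 + 3.42/9.96e-06 = 3.434e+05 d.
K_eq = L / Σ(b_i/K_i) = 8.750 / 3.434e+05 = 2.548e-05 m/day.
Q = K_eq · A · (Δh/L) = 2.548e-05 × 669 × (3.29/8.750) = 0.006409 m³/day.

0.00641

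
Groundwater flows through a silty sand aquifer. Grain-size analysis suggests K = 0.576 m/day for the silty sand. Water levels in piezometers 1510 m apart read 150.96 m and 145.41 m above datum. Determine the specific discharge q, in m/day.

Hydraulic gradient i = (150.96 − 145.41) / 1510 = 5.55 / 1510 = 0.003675.
Specific discharge q = K · i = 0.5760 × 0.003675 = 0.002117 m/day.

0.00212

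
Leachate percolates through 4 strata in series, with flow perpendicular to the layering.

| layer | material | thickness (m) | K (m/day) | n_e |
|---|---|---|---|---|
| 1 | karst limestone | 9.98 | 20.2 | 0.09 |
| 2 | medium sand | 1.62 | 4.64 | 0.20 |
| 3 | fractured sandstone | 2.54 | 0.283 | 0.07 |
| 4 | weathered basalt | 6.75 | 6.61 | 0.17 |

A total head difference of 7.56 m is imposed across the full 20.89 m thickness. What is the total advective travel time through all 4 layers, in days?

With flow normal to the layers, continuity requires the same specific discharge q through every layer.
Σ(b_i/K_i) = 9.98/20.2 + 1.62/4.64 + 2.54/0.283 + 6.75/6.61 = 10.84 d.
q = Δh / Σ(b_i/K_i) = 7.56 / 10.84 = 0.6974 m/day.
In each layer the seepage velocity is v_i = q/n_i, so the layer transit time is t_i = b_i·n_i / q:
  layer 1 (karst limestone): t_1 = 9.98 × 0.09 / 0.6974 = 1.288 d
  layer 2 (medium sand): t_2 = 1.62 × 0.20 / 0.6974 = 0.4646 d
  layer 3 (fractured sandstone): t_3 = 2.54 × 0.07 / 0.6974 = 0.2549 d
  layer 4 (weathered basalt): t_4 = 6.75 × 0.17 / 0.6974 = 1.645 d
Total t = Σ t_i = 3.653 days.

3.65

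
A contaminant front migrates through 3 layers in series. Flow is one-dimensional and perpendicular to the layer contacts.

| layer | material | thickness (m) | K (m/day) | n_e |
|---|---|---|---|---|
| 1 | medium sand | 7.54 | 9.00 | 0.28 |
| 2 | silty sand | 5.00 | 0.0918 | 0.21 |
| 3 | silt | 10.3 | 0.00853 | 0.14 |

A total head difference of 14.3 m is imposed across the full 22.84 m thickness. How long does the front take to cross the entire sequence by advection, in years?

With flow normal to the layers, continuity requires the same specific discharge q through every layer.
Σ(b_i/K_i) = 7.54/9.00 + 5.00/0.0918 + 10.3/0.00853 = 1263 d.
q = Δh / Σ(b_i/K_i) = 14.3 / 1263 = 0.01132 m/day.
In each layer the seepage velocity is v_i = q/n_i, so the layer transit time is t_i = b_i·n_i / q:
  layer 1 (medium sand): t_1 = 7.54 × 0.28 / 0.01132 = 186.4 d
  layer 2 (silty sand): t_2 = 5.00 × 0.21 / 0.01132 = 92.72 d
  layer 3 (silt): t_3 = 10.3 × 0.14 / 0.01132 = 127.3 d
Total t = Σ t_i = 406.5 days = 1.113 years.

1.11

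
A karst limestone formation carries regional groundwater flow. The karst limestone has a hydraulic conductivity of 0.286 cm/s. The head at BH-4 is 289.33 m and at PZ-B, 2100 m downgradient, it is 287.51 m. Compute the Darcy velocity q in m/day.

0.214

Convert K: 0.286 cm/s × 864 = 247.1 m/day.
Hydraulic gradient i = (289.33 − 287.51) / 2100 = 1.82 / 2100 = 0.0008667.
Specific discharge q = K · i = 247.1 × 0.0008667 = 0.2142 m/day.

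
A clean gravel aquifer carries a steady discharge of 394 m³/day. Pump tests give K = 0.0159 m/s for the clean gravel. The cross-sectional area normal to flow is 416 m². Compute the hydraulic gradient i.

0.000689

Convert K: 0.0159 m/s × 86400 = 1374 m/day.
From Q = K·A·i, i = Q / (K·A) = 394 / (1374 × 416.0) = 0.0006894.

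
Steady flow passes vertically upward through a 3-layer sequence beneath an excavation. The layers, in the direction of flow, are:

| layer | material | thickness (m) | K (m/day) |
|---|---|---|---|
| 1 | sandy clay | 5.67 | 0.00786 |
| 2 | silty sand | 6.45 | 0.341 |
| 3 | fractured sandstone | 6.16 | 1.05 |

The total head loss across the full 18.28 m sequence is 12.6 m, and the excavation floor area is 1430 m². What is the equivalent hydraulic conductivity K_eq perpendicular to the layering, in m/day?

Flow is perpendicular to layering, so the layers act in series and the equivalent K is the thickness-weighted harmonic mean.
Total thickness L = 5.67 + 6.45 + 6.16 = 18.28 m.
Σ(b_i/K_i) = 5.67/0.00786 + 6.45/0.341 + 6.16/1.05 = 746.2 d.
K_eq = L / Σ(b_i/K_i) = 18.28 / 746.2 = 0.02450 m/day.

0.0245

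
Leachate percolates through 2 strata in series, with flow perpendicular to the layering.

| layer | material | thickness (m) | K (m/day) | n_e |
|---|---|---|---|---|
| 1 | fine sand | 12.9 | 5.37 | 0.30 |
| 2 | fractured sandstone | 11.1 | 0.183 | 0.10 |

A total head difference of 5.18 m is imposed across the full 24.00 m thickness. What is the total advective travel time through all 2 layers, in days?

60.6

With flow normal to the layers, continuity requires the same specific discharge q through every layer.
Σ(b_i/K_i) = 12.9/5.37 + 11.1/0.183 = 63.06 d.
q = Δh / Σ(b_i/K_i) = 5.18 / 63.06 = 0.08215 m/day.
In each layer the seepage velocity is v_i = q/n_i, so the layer transit time is t_i = b_i·n_i / q:
  layer 1 (fine sand): t_1 = 12.9 × 0.30 / 0.08215 = 47.11 d
  layer 2 (fractured sandstone): t_2 = 11.1 × 0.10 / 0.08215 = 13.51 d
Total t = Σ t_i = 60.62 days.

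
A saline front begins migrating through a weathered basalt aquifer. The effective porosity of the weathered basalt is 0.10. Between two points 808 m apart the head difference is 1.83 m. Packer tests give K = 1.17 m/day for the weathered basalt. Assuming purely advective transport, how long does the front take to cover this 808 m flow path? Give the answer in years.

83.5

Hydraulic gradient i = Δh / L = 1.83 / 808 = 0.002265.
Darcy flux q = K · i = 1.170 × 0.002265 = 0.002650 m/day.
Seepage velocity v = q / n_e = 0.002650 / 0.10 = 0.02650 m/day.
Travel time t = L / v = 808 / 0.02650 = 30492 days = 83.48 years.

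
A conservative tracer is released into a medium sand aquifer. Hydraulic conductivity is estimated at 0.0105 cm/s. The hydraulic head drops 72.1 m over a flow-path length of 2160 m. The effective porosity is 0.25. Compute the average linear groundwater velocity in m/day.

1.21

Convert K: 0.0105 cm/s × 864 = 9.072 m/day.
Hydraulic gradient i = Δh / L = 72.1 / 2160 = 0.03338.
Darcy flux q = K · i = 9.072 × 0.03338 = 0.3028 m/day.
Seepage velocity v = q / n_e = 0.3028 / 0.25 = 1.211 m/day.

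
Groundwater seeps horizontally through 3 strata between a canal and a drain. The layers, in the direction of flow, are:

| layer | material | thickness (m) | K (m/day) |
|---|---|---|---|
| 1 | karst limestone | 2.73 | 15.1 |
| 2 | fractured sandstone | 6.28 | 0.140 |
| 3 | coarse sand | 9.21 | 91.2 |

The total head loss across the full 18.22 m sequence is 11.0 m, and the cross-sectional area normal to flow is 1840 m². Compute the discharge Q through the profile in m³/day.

448

Flow is perpendicular to layering, so the layers act in series and the equivalent K is the thickness-weighted harmonic mean.
Total thickness L = 2.73 + 6.28 + 9.21 = 18.22 m.
Σ(b_i/K_i) = 2.73/15.1 + 6.28/0.140 + 9.21/91.2 = 45.14 d.
K_eq = L / Σ(b_i/K_i) = 18.22 / 45.14 = 0.4036 m/day.
Q = K_eq · A · (Δh/L) = 0.4036 × 1840 × (11.0/18.22) = 448.4 m³/day.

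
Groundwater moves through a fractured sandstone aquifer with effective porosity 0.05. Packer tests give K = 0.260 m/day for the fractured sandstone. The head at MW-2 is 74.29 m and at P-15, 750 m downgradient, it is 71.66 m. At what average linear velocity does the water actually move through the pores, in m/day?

Hydraulic gradient i = (74.29 − 71.66) / 750 = 2.63 / 750 = 0.003507.
Darcy flux q = K · i = 0.2600 × 0.003507 = 0.0009117 m/day.
Seepage velocity v = q / n_e = 0.0009117 / 0.05 = 0.01823 m/day.

0.0182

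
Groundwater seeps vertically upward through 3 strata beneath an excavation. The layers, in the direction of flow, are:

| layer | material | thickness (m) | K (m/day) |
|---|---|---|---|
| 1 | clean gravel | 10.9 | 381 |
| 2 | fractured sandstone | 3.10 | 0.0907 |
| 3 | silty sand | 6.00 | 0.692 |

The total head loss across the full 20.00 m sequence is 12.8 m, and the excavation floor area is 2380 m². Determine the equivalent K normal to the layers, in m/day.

0.466

Flow is perpendicular to layering, so the layers act in series and the equivalent K is the thickness-weighted harmonic mean.
Total thickness L = 10.9 + 3.10 + 6.00 = 20.00 m.
Σ(b_i/K_i) = 10.9/381 + 3.10/0.0907 + 6.00/0.692 = 42.88 d.
K_eq = L / Σ(b_i/K_i) = 20.00 / 42.88 = 0.4664 m/day.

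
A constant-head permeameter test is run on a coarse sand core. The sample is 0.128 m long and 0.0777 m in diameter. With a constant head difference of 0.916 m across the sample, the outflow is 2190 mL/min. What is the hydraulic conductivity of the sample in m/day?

Cross-sectional area A = π·(d/2)² = π × (0.0777/2)² = 0.004742 m².
Convert discharge: 2190 mL/min = 3.650e-05 m³/s.
Darcy's law rearranged: K = Q·L / (A·Δh) = 3.650e-05 × 0.128 / (0.004742 × 0.916) = 0.001076 m/s = 92.94 m/day.

92.9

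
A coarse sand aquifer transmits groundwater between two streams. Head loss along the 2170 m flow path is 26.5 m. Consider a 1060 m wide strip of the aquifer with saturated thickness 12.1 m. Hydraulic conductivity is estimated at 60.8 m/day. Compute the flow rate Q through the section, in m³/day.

9520

Cross-sectional area A = 1060 × 12.1 = 12826 m².
Hydraulic gradient i = Δh / L = 26.5 / 2170 = 0.01221.
Darcy's law: Q = K · A · i = 60.80 × 12826 × 0.01221 = 9523 m³/day.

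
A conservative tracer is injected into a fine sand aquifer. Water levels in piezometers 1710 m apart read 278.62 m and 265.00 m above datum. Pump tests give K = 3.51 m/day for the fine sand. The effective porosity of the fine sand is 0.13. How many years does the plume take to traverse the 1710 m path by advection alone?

21.8

Hydraulic gradient i = (278.62 − 265.00) / 1710 = 13.62 / 1710 = 0.007965.
Darcy flux q = K · i = 3.510 × 0.007965 = 0.02796 m/day.
Seepage velocity v = q / n_e = 0.02796 / 0.13 = 0.2151 m/day.
Travel time t = L / v = 1710 / 0.2151 = 7952 days = 21.77 years.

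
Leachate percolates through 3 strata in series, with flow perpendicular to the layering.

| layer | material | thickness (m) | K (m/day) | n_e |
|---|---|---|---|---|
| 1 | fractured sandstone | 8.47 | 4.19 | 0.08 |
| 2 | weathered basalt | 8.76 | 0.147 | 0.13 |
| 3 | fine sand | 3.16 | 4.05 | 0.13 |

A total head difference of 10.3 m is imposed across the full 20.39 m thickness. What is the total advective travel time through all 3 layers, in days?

13.5

With flow normal to the layers, continuity requires the same specific discharge q through every layer.
Σ(b_i/K_i) = 8.47/4.19 + 8.76/0.147 + 3.16/4.05 = 62.39 d.
q = Δh / Σ(b_i/K_i) = 10.3 / 62.39 = 0.1651 m/day.
In each layer the seepage velocity is v_i = q/n_i, so the layer transit time is t_i = b_i·n_i / q:
  layer 1 (fractured sandstone): t_1 = 8.47 × 0.08 / 0.1651 = 4.105 d
  layer 2 (weathered basalt): t_2 = 8.76 × 0.13 / 0.1651 = 6.898 d
  layer 3 (fine sand): t_3 = 3.16 × 0.13 / 0.1651 = 2.488 d
Total t = Σ t_i = 13.49 days.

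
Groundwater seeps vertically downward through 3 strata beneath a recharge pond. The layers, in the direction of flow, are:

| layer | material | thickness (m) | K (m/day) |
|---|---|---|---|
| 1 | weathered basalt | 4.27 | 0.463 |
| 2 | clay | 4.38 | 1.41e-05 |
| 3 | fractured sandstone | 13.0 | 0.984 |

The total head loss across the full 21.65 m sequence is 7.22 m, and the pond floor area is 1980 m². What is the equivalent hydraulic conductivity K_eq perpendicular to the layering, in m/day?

Flow is perpendicular to layering, so the layers act in series and the equivalent K is the thickness-weighted harmonic mean.
Total thickness L = 4.27 + 4.38 + 13.0 = 21.65 m.
Σ(b_i/K_i) = 4.27/0.463 + 4.38/1.41e-05 + 13.0/0.984 = 3.107e+05 d.
K_eq = L / Σ(b_i/K_i) = 21.65 / 3.107e+05 = 6.969e-05 m/day.

6.97e-05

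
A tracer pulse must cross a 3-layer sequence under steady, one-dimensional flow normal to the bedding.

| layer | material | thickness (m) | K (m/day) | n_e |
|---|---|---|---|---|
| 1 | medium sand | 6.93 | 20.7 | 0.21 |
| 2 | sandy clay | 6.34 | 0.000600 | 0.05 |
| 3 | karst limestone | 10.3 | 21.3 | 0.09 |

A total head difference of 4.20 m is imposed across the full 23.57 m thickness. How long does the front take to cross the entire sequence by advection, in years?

With flow normal to the layers, continuity requires the same specific discharge q through every layer.
Σ(b_i/K_i) = 6.93/20.7 + 6.34/0.000600 + 10.3/21.3 = 10567 d.
q = Δh / Σ(b_i/K_i) = 4.20 / 10567 = 0.0003974 m/day.
In each layer the seepage velocity is v_i = q/n_i, so the layer transit time is t_i = b_i·n_i / q:
  layer 1 (medium sand): t_1 = 6.93 × 0.21 / 0.0003974 = 3662 d
  layer 2 (sandy clay): t_2 = 6.34 × 0.05 / 0.0003974 = 797.6 d
  layer 3 (karst limestone): t_3 = 10.3 × 0.09 / 0.0003974 = 2332 d
Total t = Σ t_i = 6792 days = 18.59 years.

18.6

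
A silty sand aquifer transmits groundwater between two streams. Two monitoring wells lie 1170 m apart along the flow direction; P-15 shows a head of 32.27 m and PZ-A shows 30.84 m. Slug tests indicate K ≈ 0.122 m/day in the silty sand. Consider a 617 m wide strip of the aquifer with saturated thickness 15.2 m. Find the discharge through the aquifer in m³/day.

1.40

Cross-sectional area A = 617 × 15.2 = 9378 m².
Hydraulic gradient i = (32.27 − 30.84) / 1170 = 1.43 / 1170 = 0.001222.
Darcy's law: Q = K · A · i = 0.1220 × 9378 × 0.001222 = 1.398 m³/day.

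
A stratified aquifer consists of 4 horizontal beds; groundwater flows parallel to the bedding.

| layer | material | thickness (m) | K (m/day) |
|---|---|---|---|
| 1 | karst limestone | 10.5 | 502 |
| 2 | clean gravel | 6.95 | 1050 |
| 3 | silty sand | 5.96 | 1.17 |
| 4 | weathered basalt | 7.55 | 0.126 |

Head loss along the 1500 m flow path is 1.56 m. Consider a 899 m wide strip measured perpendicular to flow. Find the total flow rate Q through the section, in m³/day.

11800

Flow is parallel to layering, so each bed carries its own Darcy discharge and the transmissivities add.
Σ(K_i·b_i) = 502×10.5 + 1050×6.95 + 1.17×5.96 + 0.126×7.55 = 12576 m²/day.
Hydraulic gradient i = Δh / L = 1.56 / 1500 = 0.001040.
Q = Σ(K_i·b_i) · W · i = 12576 × 899 × 0.001040 = 11758 m³/day.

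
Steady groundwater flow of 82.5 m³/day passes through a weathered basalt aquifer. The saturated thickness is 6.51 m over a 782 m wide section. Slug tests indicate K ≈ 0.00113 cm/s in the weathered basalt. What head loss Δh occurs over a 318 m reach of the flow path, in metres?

Convert K: 0.00113 cm/s × 864 = 0.9763 m/day.
Cross-sectional area A = 782 × 6.51 = 5091 m².
From Q = K·A·i, i = Q / (K·A) = 82.5 / (0.9763 × 5091) = 0.01660.
Head loss Δh = i · L = 0.01660 × 318 = 5.278 m.

5.28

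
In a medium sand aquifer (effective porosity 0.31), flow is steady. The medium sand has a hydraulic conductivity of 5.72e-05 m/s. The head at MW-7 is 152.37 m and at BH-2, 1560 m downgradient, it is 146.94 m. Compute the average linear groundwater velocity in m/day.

0.0555

Convert K: 5.72e-05 m/s × 86400 = 4.942 m/day.
Hydraulic gradient i = (152.37 − 146.94) / 1560 = 5.43 / 1560 = 0.003481.
Darcy flux q = K · i = 4.942 × 0.003481 = 0.01720 m/day.
Seepage velocity v = q / n_e = 0.01720 / 0.31 = 0.05549 m/day.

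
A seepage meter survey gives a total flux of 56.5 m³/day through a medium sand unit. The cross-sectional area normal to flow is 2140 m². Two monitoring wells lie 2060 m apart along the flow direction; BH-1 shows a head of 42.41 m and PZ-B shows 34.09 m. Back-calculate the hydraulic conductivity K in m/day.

6.54

Hydraulic gradient i = (42.41 − 34.09) / 2060 = 8.32 / 2060 = 0.004039.
From Q = K·A·i, K = Q / (A·i) = 56.5 / (2140 × 0.004039) = 6.537 m/day.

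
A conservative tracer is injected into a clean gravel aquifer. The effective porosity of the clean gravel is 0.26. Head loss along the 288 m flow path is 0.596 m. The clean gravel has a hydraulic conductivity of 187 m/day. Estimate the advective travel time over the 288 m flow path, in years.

0.530

Hydraulic gradient i = Δh / L = 0.596 / 288 = 0.002069.
Darcy flux q = K · i = 187.0 × 0.002069 = 0.3870 m/day.
Seepage velocity v = q / n_e = 0.3870 / 0.26 = 1.488 m/day.
Travel time t = L / v = 288 / 1.488 = 193.5 days = 0.5298 years.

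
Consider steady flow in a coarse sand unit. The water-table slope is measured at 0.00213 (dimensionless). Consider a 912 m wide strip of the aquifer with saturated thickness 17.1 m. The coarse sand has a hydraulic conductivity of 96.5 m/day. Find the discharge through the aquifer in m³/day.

Cross-sectional area A = 912 × 17.1 = 15595 m².
Hydraulic gradient i = 0.00213.
Darcy's law: Q = K · A · i = 96.50 × 15595 × 0.002130 = 3206 m³/day.

3210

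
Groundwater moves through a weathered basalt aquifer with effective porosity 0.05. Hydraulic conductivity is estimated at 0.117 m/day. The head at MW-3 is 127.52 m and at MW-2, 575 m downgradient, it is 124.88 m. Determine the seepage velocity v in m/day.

Hydraulic gradient i = (127.52 − 124.88) / 575 = 2.64 / 575 = 0.004591.
Darcy flux q = K · i = 0.1170 × 0.004591 = 0.0005372 m/day.
Seepage velocity v = q / n_e = 0.0005372 / 0.05 = 0.01074 m/day.

0.0107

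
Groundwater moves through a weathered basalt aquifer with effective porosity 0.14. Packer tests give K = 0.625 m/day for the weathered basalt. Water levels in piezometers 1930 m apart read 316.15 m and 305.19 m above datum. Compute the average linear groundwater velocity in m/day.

0.0254

Hydraulic gradient i = (316.15 − 305.19) / 1930 = 10.96 / 1930 = 0.005679.
Darcy flux q = K · i = 0.6250 × 0.005679 = 0.003549 m/day.
Seepage velocity v = q / n_e = 0.003549 / 0.14 = 0.02535 m/day.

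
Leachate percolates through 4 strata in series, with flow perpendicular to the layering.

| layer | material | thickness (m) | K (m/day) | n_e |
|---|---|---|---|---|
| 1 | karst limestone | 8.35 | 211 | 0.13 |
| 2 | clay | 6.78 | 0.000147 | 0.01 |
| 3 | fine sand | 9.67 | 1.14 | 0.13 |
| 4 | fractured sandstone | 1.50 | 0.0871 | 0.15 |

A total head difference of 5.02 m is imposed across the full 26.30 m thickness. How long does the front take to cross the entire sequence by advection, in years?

66.3

With flow normal to the layers, continuity requires the same specific discharge q through every layer.
Σ(b_i/K_i) = 8.35/211 + 6.78/0.000147 + 9.67/1.14 + 1.50/0.0871 = 46148 d.
q = Δh / Σ(b_i/K_i) = 5.02 / 46148 = 0.0001088 m/day.
In each layer the seepage velocity is v_i = q/n_i, so the layer transit time is t_i = b_i·n_i / q:
  layer 1 (karst limestone): t_1 = 8.35 × 0.13 / 0.0001088 = 9979 d
  layer 2 (clay): t_2 = 6.78 × 0.01 / 0.0001088 = 623.3 d
  layer 3 (fine sand): t_3 = 9.67 × 0.13 / 0.0001088 = 11556 d
  layer 4 (fractured sandstone): t_4 = 1.50 × 0.15 / 0.0001088 = 2068 d
Total t = Σ t_i = 24227 days = 66.33 years.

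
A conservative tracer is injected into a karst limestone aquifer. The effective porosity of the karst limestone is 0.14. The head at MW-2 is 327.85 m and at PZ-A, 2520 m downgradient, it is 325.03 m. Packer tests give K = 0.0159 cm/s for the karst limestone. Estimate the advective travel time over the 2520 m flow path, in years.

Convert K: 0.0159 cm/s × 864 = 13.74 m/day.
Hydraulic gradient i = (327.85 − 325.03) / 2520 = 2.82 / 2520 = 0.001119.
Darcy flux q = K · i = 13.74 × 0.001119 = 0.01537 m/day.
Seepage velocity v = q / n_e = 0.01537 / 0.14 = 0.1098 m/day.
Travel time t = L / v = 2520 / 0.1098 = 22949 days = 62.83 years.

62.8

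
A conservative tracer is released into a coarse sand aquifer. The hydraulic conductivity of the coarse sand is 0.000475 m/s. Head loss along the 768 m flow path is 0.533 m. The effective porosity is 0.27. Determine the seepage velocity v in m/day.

Convert K: 0.000475 m/s × 86400 = 41.04 m/day.
Hydraulic gradient i = Δh / L = 0.533 / 768 = 0.0006940.
Darcy flux q = K · i = 41.04 × 0.0006940 = 0.02848 m/day.
Seepage velocity v = q / n_e = 0.02848 / 0.27 = 0.1055 m/day.

0.105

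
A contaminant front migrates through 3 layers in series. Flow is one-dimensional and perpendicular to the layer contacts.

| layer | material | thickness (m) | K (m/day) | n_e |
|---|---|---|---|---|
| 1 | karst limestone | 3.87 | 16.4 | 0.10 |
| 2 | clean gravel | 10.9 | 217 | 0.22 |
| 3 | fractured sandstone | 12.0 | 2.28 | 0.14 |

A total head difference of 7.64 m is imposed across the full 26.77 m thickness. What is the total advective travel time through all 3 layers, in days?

3.24

With flow normal to the layers, continuity requires the same specific discharge q through every layer.
Σ(b_i/K_i) = 3.87/16.4 + 10.9/217 + 12.0/2.28 = 5.549 d.
q = Δh / Σ(b_i/K_i) = 7.64 / 5.549 = 1.377 m/day.
In each layer the seepage velocity is v_i = q/n_i, so the layer transit time is t_i = b_i·n_i / q:
  layer 1 (karst limestone): t_1 = 3.87 × 0.10 / 1.377 = 0.2811 d
  layer 2 (clean gravel): t_2 = 10.9 × 0.22 / 1.377 = 1.742 d
  layer 3 (fractured sandstone): t_3 = 12.0 × 0.14 / 1.377 = 1.220 d
Total t = Σ t_i = 3.243 days.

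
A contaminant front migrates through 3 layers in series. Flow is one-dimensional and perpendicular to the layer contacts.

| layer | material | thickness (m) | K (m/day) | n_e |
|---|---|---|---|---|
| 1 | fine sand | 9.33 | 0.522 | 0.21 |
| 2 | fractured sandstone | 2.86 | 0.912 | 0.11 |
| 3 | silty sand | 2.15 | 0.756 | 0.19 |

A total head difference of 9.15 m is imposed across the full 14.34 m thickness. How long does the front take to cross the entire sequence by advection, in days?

With flow normal to the layers, continuity requires the same specific discharge q through every layer.
Σ(b_i/K_i) = 9.33/0.522 + 2.86/0.912 + 2.15/0.756 = 23.85 d.
q = Δh / Σ(b_i/K_i) = 9.15 / 23.85 = 0.3836 m/day.
In each layer the seepage velocity is v_i = q/n_i, so the layer transit time is t_i = b_i·n_i / q:
  layer 1 (fine sand): t_1 = 9.33 × 0.21 / 0.3836 = 5.108 d
  layer 2 (fractured sandstone): t_2 = 2.86 × 0.11 / 0.3836 = 0.8201 d
  layer 3 (silty sand): t_3 = 2.15 × 0.19 / 0.3836 = 1.065 d
Total t = Σ t_i = 6.993 days.

6.99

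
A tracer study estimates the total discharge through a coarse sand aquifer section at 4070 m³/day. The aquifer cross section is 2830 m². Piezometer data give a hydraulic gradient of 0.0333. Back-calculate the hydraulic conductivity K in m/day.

Hydraulic gradient i = 0.0333.
From Q = K·A·i, K = Q / (A·i) = 4070 / (2830 × 0.03330) = 43.19 m/day.

43.2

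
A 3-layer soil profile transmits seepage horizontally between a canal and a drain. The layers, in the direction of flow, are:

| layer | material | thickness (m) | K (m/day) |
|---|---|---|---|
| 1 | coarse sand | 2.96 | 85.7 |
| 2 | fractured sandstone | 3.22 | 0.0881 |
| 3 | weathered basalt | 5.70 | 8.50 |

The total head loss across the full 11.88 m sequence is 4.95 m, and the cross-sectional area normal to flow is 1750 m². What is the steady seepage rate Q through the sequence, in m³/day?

233

Flow is perpendicular to layering, so the layers act in series and the equivalent K is the thickness-weighted harmonic mean.
Total thickness L = 2.96 + 3.22 + 5.70 = 11.88 m.
Σ(b_i/K_i) = 2.96/85.7 + 3.22/0.0881 + 5.70/8.50 = 37.25 d.
K_eq = L / Σ(b_i/K_i) = 11.88 / 37.25 = 0.3189 m/day.
Q = K_eq · A · (Δh/L) = 0.3189 × 1750 × (4.95/11.88) = 232.5 m³/day.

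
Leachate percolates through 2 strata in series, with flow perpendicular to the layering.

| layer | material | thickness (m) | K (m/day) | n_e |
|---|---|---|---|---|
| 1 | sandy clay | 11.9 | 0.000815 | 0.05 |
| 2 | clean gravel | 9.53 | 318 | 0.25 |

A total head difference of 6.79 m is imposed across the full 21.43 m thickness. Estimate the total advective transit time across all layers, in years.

With flow normal to the layers, continuity requires the same specific discharge q through every layer.
Σ(b_i/K_i) = 11.9/0.000815 + 9.53/318 = 14601 d.
q = Δh / Σ(b_i/K_i) = 6.79 / 14601 = 0.0004650 m/day.
In each layer the seepage velocity is v_i = q/n_i, so the layer transit time is t_i = b_i·n_i / q:
  layer 1 (sandy clay): t_1 = 11.9 × 0.05 / 0.0004650 = 1279 d
  layer 2 (clean gravel): t_2 = 9.53 × 0.25 / 0.0004650 = 5123 d
Total t = Σ t_i = 6403 days = 17.53 years.

17.5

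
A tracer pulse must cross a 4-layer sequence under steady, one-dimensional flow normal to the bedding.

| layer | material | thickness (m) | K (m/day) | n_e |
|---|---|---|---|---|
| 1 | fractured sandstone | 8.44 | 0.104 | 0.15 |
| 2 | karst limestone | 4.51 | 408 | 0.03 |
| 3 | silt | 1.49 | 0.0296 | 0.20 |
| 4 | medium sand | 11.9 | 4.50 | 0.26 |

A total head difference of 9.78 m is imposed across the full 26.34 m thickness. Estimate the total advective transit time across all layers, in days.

With flow normal to the layers, continuity requires the same specific discharge q through every layer.
Σ(b_i/K_i) = 8.44/0.104 + 4.51/408 + 1.49/0.0296 + 11.9/4.50 = 134.1 d.
q = Δh / Σ(b_i/K_i) = 9.78 / 134.1 = 0.07290 m/day.
In each layer the seepage velocity is v_i = q/n_i, so the layer transit time is t_i = b_i·n_i / q:
  layer 1 (fractured sandstone): t_1 = 8.44 × 0.15 / 0.07290 = 17.37 d
  layer 2 (karst limestone): t_2 = 4.51 × 0.03 / 0.07290 = 1.856 d
  layer 3 (silt): t_3 = 1.49 × 0.20 / 0.07290 = 4.088 d
  layer 4 (medium sand): t_4 = 11.9 × 0.26 / 0.07290 = 42.44 d
Total t = Σ t_i = 65.75 days.

65.7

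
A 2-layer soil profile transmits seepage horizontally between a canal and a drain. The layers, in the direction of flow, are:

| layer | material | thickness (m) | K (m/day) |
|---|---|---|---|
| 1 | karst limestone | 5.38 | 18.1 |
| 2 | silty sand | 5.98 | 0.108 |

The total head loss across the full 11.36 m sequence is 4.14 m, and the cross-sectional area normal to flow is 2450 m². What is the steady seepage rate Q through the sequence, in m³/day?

Flow is perpendicular to layering, so the layers act in series and the equivalent K is the thickness-weighted harmonic mean.
Total thickness L = 5.38 + 5.98 = 11.36 m.
Σ(b_i/K_i) = 5.38/18.1 + 5.98/0.108 = 55.67 d.
K_eq = L / Σ(b_i/K_i) = 11.36 / 55.67 = 0.2041 m/day.
Q = K_eq · A · (Δh/L) = 0.2041 × 2450 × (4.14/11.36) = 182.2 m³/day.

182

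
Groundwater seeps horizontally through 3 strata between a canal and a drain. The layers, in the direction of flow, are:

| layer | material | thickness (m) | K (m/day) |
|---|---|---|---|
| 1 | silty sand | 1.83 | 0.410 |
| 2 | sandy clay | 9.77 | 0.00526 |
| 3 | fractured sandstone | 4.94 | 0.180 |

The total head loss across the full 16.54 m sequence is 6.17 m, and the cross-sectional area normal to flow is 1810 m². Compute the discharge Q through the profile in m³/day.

Flow is perpendicular to layering, so the layers act in series and the equivalent K is the thickness-weighted harmonic mean.
Total thickness L = 1.83 + 9.77 + 4.94 = 16.54 m.
Σ(b_i/K_i) = 1.83/0.410 + 9.77/0.00526 + 4.94/0.180 = 1889 d.
K_eq = L / Σ(b_i/K_i) = 16.54 / 1889 = 0.008754 m/day.
Q = K_eq · A · (Δh/L) = 0.008754 × 1810 × (6.17/16.54) = 5.911 m³/day.

5.91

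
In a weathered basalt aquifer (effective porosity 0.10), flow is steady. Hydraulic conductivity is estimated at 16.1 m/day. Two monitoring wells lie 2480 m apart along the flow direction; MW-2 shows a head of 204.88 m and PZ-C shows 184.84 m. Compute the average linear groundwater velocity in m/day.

1.30

Hydraulic gradient i = (204.88 − 184.84) / 2480 = 20.04 / 2480 = 0.008081.
Darcy flux q = K · i = 16.10 × 0.008081 = 0.1301 m/day.
Seepage velocity v = q / n_e = 0.1301 / 0.10 = 1.301 m/day.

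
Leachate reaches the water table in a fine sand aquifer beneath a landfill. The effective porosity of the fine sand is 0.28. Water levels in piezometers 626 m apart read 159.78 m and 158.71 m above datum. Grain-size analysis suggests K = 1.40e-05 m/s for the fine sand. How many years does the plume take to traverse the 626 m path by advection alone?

232

Convert K: 1.40e-05 m/s × 86400 = 1.210 m/day.
Hydraulic gradient i = (159.78 − 158.71) / 626 = 1.07 / 626 = 0.001709.
Darcy flux q = K · i = 1.210 × 0.001709 = 0.002068 m/day.
Seepage velocity v = q / n_e = 0.002068 / 0.28 = 0.007384 m/day.
Travel time t = L / v = 626 / 0.007384 = 84778 days = 232.1 years.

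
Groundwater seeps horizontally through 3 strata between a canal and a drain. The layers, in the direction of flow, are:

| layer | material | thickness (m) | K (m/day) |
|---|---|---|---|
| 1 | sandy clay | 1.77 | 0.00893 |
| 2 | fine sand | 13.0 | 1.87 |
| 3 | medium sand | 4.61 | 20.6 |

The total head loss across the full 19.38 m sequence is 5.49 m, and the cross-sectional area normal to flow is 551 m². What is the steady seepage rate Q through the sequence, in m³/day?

14.7

Flow is perpendicular to layering, so the layers act in series and the equivalent K is the thickness-weighted harmonic mean.
Total thickness L = 1.77 + 13.0 + 4.61 = 19.38 m.
Σ(b_i/K_i) = 1.77/0.00893 + 13.0/1.87 + 4.61/20.6 = 205.4 d.
K_eq = L / Σ(b_i/K_i) = 19.38 / 205.4 = 0.09436 m/day.
Q = K_eq · A · (Δh/L) = 0.09436 × 551 × (5.49/19.38) = 14.73 m³/day.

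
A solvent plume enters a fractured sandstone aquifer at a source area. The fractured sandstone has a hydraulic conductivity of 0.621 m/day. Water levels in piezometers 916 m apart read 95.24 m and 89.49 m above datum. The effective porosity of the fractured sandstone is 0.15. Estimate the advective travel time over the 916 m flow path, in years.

Hydraulic gradient i = (95.24 − 89.49) / 916 = 5.75 / 916 = 0.006277.
Darcy flux q = K · i = 0.6210 × 0.006277 = 0.003898 m/day.
Seepage velocity v = q / n_e = 0.003898 / 0.15 = 0.02599 m/day.
Travel time t = L / v = 916 / 0.02599 = 35247 days = 96.50 years.

96.5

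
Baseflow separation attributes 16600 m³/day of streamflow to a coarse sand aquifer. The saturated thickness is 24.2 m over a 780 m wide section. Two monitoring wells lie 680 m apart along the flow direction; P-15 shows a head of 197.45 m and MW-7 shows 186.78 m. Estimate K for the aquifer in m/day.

56.0

Cross-sectional area A = 780 × 24.2 = 18876 m².
Hydraulic gradient i = (197.45 − 186.78) / 680 = 10.67 / 680 = 0.01569.
From Q = K·A·i, K = Q / (A·i) = 16600 / (18876 × 0.01569) = 56.05 m/day.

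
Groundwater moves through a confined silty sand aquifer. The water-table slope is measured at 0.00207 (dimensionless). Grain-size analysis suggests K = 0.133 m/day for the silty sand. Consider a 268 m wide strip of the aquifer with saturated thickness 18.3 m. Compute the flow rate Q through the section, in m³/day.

Cross-sectional area A = 268 × 18.3 = 4904 m².
Hydraulic gradient i = 0.00207.
Darcy's law: Q = K · A · i = 0.1330 × 4904 × 0.002070 = 1.350 m³/day.

1.35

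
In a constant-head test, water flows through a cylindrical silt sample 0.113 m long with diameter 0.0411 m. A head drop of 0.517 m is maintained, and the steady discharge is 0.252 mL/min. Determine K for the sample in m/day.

0.0598

Cross-sectional area A = π·(d/2)² = π × (0.0411/2)² = 0.001327 m².
Convert discharge: 0.252 mL/min = 4.200e-09 m³/s.
Darcy's law rearranged: K = Q·L / (A·Δh) = 4.200e-09 × 0.113 / (0.001327 × 0.517) = 6.919e-07 m/s = 0.05978 m/day.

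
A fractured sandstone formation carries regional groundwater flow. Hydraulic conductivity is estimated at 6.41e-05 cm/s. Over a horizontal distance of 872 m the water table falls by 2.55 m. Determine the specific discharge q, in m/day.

0.000162

Convert K: 6.41e-05 cm/s × 864 = 0.05538 m/day.
Hydraulic gradient i = Δh / L = 2.55 / 872 = 0.002924.
Specific discharge q = K · i = 0.05538 × 0.002924 = 0.0001620 m/day.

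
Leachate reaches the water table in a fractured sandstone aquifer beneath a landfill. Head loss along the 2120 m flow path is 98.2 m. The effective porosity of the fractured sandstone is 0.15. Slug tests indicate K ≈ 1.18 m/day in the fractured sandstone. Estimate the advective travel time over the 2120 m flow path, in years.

Hydraulic gradient i = Δh / L = 98.2 / 2120 = 0.04632.
Darcy flux q = K · i = 1.180 × 0.04632 = 0.05466 m/day.
Seepage velocity v = q / n_e = 0.05466 / 0.15 = 0.3644 m/day.
Travel time t = L / v = 2120 / 0.3644 = 5818 days = 15.93 years.

15.9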